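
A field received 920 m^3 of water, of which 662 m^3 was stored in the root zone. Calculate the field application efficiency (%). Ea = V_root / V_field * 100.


Ea = V_root / V_field * 100 = 662 / 920 * 100 = 71.9565%

71.9565 %


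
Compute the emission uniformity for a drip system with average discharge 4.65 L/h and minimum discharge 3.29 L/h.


EU = (q_min/q_avg)*100 = (3.29/4.65)*100 = 70.7527%

70.7527 %


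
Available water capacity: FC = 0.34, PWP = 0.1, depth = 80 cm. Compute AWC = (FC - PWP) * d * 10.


AWC = (FC - PWP) * d * 10
AWC = (0.34 - 0.1) * 80 * 10
AWC = 0.2400 * 80 * 10

192.0000 mm


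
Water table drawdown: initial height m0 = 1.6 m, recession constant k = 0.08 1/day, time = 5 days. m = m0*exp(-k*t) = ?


m = m0 * exp(-k*t)
m = 1.6 * exp(-0.08 * 5)
m = 1.6 * exp(-0.4000)

1.0725 m


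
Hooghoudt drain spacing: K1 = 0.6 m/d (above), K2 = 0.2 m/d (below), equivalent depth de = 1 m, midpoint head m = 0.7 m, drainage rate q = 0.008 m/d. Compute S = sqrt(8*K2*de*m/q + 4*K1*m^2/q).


S^2 = 8*K2*de*m/q + 4*K1*m^2/q
S^2 = 8*0.2*1*0.7/0.008 + 4*0.6*0.7^2/0.008
S = sqrt(287.0000)

16.9411 m


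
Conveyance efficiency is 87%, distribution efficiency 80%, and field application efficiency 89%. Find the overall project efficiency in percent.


Ec = 0.87, Eb = 0.8, Ea = 0.89
E = 0.87 * 0.8 * 0.89 * 100 = 61.9440%

61.9440 %


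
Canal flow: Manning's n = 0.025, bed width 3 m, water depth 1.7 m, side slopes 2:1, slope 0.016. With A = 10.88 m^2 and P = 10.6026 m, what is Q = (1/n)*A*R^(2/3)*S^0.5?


R = A/P = 10.88/10.6026 = 1.026163
Q = (1/0.025) * 10.88 * 1.026163^(2/3) * 0.016^0.5

56.0050 m^3/s


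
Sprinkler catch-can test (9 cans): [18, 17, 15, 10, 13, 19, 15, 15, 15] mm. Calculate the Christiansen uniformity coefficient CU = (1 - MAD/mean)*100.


mean = 15.222222 mm
MAD = 1.851852 mm
CU = (1 - 1.851852/15.222222)*100

87.8345 %


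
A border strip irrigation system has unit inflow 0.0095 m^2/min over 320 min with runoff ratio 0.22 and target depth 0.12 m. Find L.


L = q*t/((1+r)*Z)
L = 0.0095*320/((1+0.22)*0.12)
L = 3.04/0.1464

20.7650 m


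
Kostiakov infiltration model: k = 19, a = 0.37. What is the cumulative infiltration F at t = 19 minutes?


F = k * t^a = 19 * 19^0.37
F = 19 * 2.972616

56.4797 mm


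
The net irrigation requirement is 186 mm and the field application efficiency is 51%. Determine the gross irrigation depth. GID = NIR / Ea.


Ea = 51% = 0.51
GID = NIR / Ea = 186 / 0.51 = 364.7059 mm

364.7059 mm


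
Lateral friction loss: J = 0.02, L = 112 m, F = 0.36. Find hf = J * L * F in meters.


hf = J * L * F = 0.02 * 112 * 0.36 = 0.8064 m

0.8064 m


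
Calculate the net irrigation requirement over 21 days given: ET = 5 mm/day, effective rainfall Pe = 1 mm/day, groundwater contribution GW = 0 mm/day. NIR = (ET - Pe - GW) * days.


Daily deficit = ET - Pe - GW = 5 - 1 - 0 = 4 mm/day
NIR = 4 * 21 = 84 mm

84.0000 mm


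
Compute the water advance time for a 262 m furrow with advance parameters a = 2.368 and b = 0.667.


t = (L/a)^(1/b)
t = (262/2.368)^(1/0.667)
t = 110.641892^(1/0.667)

1159.7042 min


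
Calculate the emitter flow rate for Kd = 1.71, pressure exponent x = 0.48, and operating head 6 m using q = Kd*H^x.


q = Kd * H^x = 1.71 * 6^0.48 = 1.71 * 2.363266

4.0412 L/h


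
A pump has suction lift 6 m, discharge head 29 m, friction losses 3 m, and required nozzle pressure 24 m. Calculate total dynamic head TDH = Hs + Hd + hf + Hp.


TDH = Hs + Hd + hf + Hp = 6 + 29 + 3 + 24 = 62

62 m


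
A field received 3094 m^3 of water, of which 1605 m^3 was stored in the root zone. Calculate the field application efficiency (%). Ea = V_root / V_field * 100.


Ea = V_root / V_field * 100 = 1605 / 3094 * 100 = 51.8746%

51.8746 %


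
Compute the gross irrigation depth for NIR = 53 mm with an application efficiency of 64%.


Ea = 64% = 0.64
GID = NIR / Ea = 53 / 0.64 = 82.8125 mm

82.8125 mm


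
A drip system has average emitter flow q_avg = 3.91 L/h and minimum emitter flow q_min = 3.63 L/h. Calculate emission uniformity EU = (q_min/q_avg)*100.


EU = (q_min/q_avg)*100 = (3.63/3.91)*100 = 92.8389%

92.8389 %


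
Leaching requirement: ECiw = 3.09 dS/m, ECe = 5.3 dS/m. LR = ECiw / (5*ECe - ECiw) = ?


LR = ECiw / (5*ECe - ECiw)
LR = 3.09 / (5*5.3 - 3.09)
LR = 3.09 / 23.4100

0.1320


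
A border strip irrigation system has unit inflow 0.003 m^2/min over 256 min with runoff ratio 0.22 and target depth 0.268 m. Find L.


L = q*t/((1+r)*Z)
L = 0.003*256/((1+0.22)*0.268)
L = 0.768/0.32696

2.3489 m


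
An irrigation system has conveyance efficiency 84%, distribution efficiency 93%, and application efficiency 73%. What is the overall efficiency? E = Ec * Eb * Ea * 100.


Ec = 0.84, Eb = 0.93, Ea = 0.73
E = 0.84 * 0.93 * 0.73 * 100 = 57.0276%

57.0276 %


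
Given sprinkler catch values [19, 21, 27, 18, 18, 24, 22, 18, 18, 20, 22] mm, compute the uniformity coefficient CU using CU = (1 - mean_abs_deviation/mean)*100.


mean = 20.636364 mm
MAD = 2.330579 mm
CU = (1 - 2.330579/20.636364)*100

88.7064 %


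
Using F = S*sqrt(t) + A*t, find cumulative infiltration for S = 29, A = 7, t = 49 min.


F = S*sqrt(t) + A*t
F = 29*sqrt(49) + 7*49
F = 29*7.000000 + 343

546.0000 mm


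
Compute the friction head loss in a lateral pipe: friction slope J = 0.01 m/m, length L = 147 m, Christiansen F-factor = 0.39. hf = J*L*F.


hf = J * L * F = 0.01 * 147 * 0.39 = 0.5733 m

0.5733 m


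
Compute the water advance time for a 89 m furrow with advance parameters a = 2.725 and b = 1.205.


t = (L/a)^(1/b)
t = (89/2.725)^(1/1.205)
t = 32.660550^(1/1.205)

18.0489 min


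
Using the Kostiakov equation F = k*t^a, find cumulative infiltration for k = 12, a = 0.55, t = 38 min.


F = k * t^a = 12 * 38^0.55
F = 12 * 7.394026

88.7283 mm


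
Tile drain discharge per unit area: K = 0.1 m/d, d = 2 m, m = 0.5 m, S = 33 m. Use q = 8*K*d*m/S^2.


q = 8*K*d*m/S^2
q = 8*0.1*2*0.5/33^2
q = 0.8000 / 1089

7.3462e-04 m/d


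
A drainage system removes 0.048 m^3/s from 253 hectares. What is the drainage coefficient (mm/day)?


DC = Q * 86400 / (A * 10000) * 1000
DC = 0.048 * 86400 / (253 * 10000) * 1000
DC = 4147200.0000 / 2530000

1.6392 mm/day


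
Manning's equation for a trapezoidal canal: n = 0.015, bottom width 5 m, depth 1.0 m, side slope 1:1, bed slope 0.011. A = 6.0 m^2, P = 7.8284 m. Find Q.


R = A/P = 6.0/7.8284 = 0.766440
Q = (1/0.015) * 6.0 * 0.766440^(2/3) * 0.011^0.5

35.1351 m^3/s


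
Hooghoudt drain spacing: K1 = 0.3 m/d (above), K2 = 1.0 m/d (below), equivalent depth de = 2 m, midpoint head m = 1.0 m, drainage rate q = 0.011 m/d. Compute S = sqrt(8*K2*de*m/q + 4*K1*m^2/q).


S^2 = 8*K2*de*m/q + 4*K1*m^2/q
S^2 = 8*1.0*2*1.0/0.011 + 4*0.3*1.0^2/0.011
S = sqrt(1563.6364)

39.5428 m


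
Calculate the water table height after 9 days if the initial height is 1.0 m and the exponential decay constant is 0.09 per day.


m = m0 * exp(-k*t)
m = 1.0 * exp(-0.09 * 9)
m = 1.0 * exp(-0.8100)

0.4449 m


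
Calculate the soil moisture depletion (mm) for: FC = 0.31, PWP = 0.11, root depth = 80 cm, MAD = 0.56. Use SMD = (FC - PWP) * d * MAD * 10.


SMD = (FC - PWP) * d * MAD * 10
SMD = (0.31 - 0.11) * 80 * 0.56 * 10
SMD = 0.2000 * 80 * 0.56 * 10

89.6000 mm


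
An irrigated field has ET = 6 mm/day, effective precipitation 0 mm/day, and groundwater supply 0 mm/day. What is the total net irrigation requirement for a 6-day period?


Daily deficit = ET - Pe - GW = 6 - 0 - 0 = 6 mm/day
NIR = 6 * 6 = 36 mm

36.0000 mm


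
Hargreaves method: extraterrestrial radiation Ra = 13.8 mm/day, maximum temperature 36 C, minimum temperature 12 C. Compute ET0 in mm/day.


Tmean = (Tmax + Tmin)/2 = (36 + 12)/2 = 24.0
ET0 = 0.0023 * 13.8 * (24.0 + 17.8) * sqrt(36 - 12)
ET0 = 0.0023 * 13.8 * 41.8 * 4.898979

6.4996 mm/day


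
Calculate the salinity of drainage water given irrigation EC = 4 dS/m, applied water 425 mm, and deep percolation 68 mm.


EC_dw = EC_iw * D_iw / D_dw
EC_dw = 4 * 425 / 68
EC_dw = 1700 / 68

25.0000 dS/m


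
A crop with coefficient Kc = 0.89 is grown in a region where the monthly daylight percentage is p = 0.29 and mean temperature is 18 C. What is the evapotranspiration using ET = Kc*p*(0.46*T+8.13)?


ET = Kc * p * (0.46*T + 8.13)
ET = 0.89 * 0.29 * (0.46*18 + 8.13)
ET = 0.89 * 0.29 * 16.4100

4.2354 mm/day


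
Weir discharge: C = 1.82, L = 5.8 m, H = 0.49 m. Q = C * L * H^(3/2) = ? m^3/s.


Q = C * L * H^(3/2) = 1.82 * 5.8 * 0.49^1.5 = 1.82 * 5.8 * 0.343000

3.6207 m^3/s


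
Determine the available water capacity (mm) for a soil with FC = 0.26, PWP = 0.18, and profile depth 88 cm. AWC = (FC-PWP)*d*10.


AWC = (FC - PWP) * d * 10
AWC = (0.26 - 0.18) * 88 * 10
AWC = 0.0800 * 88 * 10

70.4000 mm


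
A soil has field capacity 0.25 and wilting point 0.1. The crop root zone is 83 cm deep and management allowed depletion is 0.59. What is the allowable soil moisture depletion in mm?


SMD = (FC - PWP) * d * MAD * 10
SMD = (0.25 - 0.1) * 83 * 0.59 * 10
SMD = 0.1500 * 83 * 0.59 * 10

73.4550 mm


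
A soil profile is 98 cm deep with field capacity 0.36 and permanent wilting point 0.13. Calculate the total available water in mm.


AWC = (FC - PWP) * d * 10
AWC = (0.36 - 0.13) * 98 * 10
AWC = 0.2300 * 98 * 10

225.4000 mm


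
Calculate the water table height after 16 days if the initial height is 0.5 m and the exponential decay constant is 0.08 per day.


m = m0 * exp(-k*t)
m = 0.5 * exp(-0.08 * 16)
m = 0.5 * exp(-1.2800)

0.1390 m


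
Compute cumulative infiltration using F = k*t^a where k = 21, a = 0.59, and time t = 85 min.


F = k * t^a = 21 * 85^0.59
F = 21 * 13.751725

288.7862 mm


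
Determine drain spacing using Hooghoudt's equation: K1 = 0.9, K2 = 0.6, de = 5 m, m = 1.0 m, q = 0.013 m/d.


S^2 = 8*K2*de*m/q + 4*K1*m^2/q
S^2 = 8*0.6*5*1.0/0.013 + 4*0.9*1.0^2/0.013
S = sqrt(2123.0769)

46.0769 m


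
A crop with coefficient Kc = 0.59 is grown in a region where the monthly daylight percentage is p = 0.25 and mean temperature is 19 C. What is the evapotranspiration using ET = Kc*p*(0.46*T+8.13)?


ET = Kc * p * (0.46*T + 8.13)
ET = 0.59 * 0.25 * (0.46*19 + 8.13)
ET = 0.59 * 0.25 * 16.8700

2.4883 mm/day


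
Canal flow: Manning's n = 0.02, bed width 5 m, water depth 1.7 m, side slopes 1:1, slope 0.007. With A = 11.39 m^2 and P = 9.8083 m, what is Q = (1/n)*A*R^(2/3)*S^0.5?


R = A/P = 11.39/9.8083 = 1.161261
Q = (1/0.02) * 11.39 * 1.161261^(2/3) * 0.007^0.5

52.6416 m^3/s


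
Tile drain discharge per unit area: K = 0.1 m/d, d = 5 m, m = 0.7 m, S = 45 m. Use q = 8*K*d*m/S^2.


q = 8*K*d*m/S^2
q = 8*0.1*5*0.7/45^2
q = 2.8000 / 2025

0.0014 m/d


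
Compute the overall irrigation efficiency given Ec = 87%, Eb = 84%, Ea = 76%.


Ec = 0.87, Eb = 0.84, Ea = 0.76
E = 0.87 * 0.84 * 0.76 * 100 = 55.5408%

55.5408 %


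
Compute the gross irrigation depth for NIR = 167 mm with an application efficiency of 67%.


Ea = 67% = 0.67
GID = NIR / Ea = 167 / 0.67 = 249.2537 mm

249.2537 mm


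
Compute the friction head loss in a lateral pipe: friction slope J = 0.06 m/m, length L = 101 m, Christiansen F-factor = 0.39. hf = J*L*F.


hf = J * L * F = 0.06 * 101 * 0.39 = 2.3634 m

2.3634 m


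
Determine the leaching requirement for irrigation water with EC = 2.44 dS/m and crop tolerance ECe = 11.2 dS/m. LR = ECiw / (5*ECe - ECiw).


LR = ECiw / (5*ECe - ECiw)
LR = 2.44 / (5*11.2 - 2.44)
LR = 2.44 / 53.5600

0.0456


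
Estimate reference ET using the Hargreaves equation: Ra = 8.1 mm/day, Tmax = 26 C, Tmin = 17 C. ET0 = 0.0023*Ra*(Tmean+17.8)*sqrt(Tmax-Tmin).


Tmean = (Tmax + Tmin)/2 = (26 + 17)/2 = 21.5
ET0 = 0.0023 * 8.1 * (21.5 + 17.8) * sqrt(26 - 17)
ET0 = 0.0023 * 8.1 * 39.3 * 3.000000

2.1965 mm/day


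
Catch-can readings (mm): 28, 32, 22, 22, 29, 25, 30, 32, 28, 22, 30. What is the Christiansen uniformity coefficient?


mean = 27.272727 mm
MAD = 3.289256 mm
CU = (1 - 3.289256/27.272727)*100

87.9394 %


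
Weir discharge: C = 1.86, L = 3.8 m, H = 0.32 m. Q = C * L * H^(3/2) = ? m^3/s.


Q = C * L * H^(3/2) = 1.86 * 3.8 * 0.32^1.5 = 1.86 * 3.8 * 0.181019

1.2794 m^3/s


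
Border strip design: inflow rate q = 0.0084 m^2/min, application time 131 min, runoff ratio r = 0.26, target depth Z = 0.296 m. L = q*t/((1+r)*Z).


L = q*t/((1+r)*Z)
L = 0.0084*131/((1+0.26)*0.296)
L = 1.1004/0.37296

2.9505 m


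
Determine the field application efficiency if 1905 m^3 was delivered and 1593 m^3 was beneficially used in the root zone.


Ea = V_root / V_field * 100 = 1593 / 1905 * 100 = 83.6220%

83.6220 %


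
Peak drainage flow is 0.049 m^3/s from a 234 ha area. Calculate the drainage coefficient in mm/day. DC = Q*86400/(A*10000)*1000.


DC = Q * 86400 / (A * 10000) * 1000
DC = 0.049 * 86400 / (234 * 10000) * 1000
DC = 4233600.0000 / 2340000

1.8092 mm/day


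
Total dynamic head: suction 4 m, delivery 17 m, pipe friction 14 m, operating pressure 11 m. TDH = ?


TDH = Hs + Hd + hf + Hp = 4 + 17 + 14 + 11 = 46

46 m


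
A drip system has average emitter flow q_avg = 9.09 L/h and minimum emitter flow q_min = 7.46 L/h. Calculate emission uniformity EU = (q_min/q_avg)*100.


EU = (q_min/q_avg)*100 = (7.46/9.09)*100 = 82.0682%

82.0682 %


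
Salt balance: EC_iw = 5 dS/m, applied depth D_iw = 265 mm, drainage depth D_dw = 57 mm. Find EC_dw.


EC_dw = EC_iw * D_iw / D_dw
EC_dw = 5 * 265 / 57
EC_dw = 1325 / 57

23.2456 dS/m


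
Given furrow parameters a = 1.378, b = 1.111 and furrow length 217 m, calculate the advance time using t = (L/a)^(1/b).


t = (L/a)^(1/b)
t = (217/1.378)^(1/1.111)
t = 157.474601^(1/1.111)

94.9920 min


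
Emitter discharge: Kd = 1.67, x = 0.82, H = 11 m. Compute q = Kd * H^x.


q = Kd * H^x = 1.67 * 11^0.82 = 1.67 * 7.144009

11.9305 L/h


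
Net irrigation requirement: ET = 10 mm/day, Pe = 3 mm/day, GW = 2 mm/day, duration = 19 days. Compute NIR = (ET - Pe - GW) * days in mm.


Daily deficit = ET - Pe - GW = 10 - 3 - 2 = 5 mm/day
NIR = 5 * 19 = 95 mm

95.0000 mm


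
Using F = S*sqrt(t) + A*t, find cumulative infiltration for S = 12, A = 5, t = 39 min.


F = S*sqrt(t) + A*t
F = 12*sqrt(39) + 5*39
F = 12*6.244998 + 195

269.9400 mm


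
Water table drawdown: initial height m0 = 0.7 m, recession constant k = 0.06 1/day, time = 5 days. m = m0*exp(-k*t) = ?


m = m0 * exp(-k*t)
m = 0.7 * exp(-0.06 * 5)
m = 0.7 * exp(-0.3000)

0.5186 m


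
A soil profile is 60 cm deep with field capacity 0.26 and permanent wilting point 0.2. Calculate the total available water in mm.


AWC = (FC - PWP) * d * 10
AWC = (0.26 - 0.2) * 60 * 10
AWC = 0.0600 * 60 * 10

36.0000 mm


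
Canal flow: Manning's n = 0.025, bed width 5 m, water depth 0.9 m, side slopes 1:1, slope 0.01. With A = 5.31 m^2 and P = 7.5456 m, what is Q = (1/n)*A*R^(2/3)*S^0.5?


R = A/P = 5.31/7.5456 = 0.703721
Q = (1/0.025) * 5.31 * 0.703721^(2/3) * 0.01^0.5

16.8043 m^3/s


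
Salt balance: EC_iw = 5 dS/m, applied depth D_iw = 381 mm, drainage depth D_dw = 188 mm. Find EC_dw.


EC_dw = EC_iw * D_iw / D_dw
EC_dw = 5 * 381 / 188
EC_dw = 1905 / 188

10.1330 dS/m


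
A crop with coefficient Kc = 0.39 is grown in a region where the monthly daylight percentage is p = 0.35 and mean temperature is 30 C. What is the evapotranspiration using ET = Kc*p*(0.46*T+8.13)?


ET = Kc * p * (0.46*T + 8.13)
ET = 0.39 * 0.35 * (0.46*30 + 8.13)
ET = 0.39 * 0.35 * 21.9300

2.9934 mm/day


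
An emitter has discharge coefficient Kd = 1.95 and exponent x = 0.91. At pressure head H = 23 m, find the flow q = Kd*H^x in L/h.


q = Kd * H^x = 1.95 * 23^0.91 = 1.95 * 17.344921

33.8226 L/h


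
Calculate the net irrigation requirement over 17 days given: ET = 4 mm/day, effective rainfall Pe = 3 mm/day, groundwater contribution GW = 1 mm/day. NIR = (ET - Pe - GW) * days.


Daily deficit = ET - Pe - GW = 4 - 3 - 1 = 0 mm/day
NIR = 0 * 17 = 0 mm

0 mm


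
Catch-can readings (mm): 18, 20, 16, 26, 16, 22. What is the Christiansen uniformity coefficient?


mean = 19.666667 mm
MAD = 3.000000 mm
CU = (1 - 3.000000/19.666667)*100

84.7458 %


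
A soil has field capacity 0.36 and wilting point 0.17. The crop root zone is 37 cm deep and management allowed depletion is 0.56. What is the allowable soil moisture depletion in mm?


SMD = (FC - PWP) * d * MAD * 10
SMD = (0.36 - 0.17) * 37 * 0.56 * 10
SMD = 0.1900 * 37 * 0.56 * 10

39.3680 mm


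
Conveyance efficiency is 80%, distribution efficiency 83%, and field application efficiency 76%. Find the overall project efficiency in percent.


Ec = 0.8, Eb = 0.83, Ea = 0.76
E = 0.8 * 0.83 * 0.76 * 100 = 50.4640%

50.4640 %


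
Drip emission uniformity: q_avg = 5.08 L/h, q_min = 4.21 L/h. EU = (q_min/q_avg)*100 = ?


EU = (q_min/q_avg)*100 = (4.21/5.08)*100 = 82.8740%

82.8740 %


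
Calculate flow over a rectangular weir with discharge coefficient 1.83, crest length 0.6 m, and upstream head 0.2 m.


Q = C * L * H^(3/2) = 1.83 * 0.6 * 0.2^1.5 = 1.83 * 0.6 * 0.089443

0.0982 m^3/s


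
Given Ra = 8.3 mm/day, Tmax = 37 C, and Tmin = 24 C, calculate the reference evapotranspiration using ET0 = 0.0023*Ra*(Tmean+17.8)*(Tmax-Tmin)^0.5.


Tmean = (Tmax + Tmin)/2 = (37 + 24)/2 = 30.5
ET0 = 0.0023 * 8.3 * (30.5 + 17.8) * sqrt(37 - 24)
ET0 = 0.0023 * 8.3 * 48.3 * 3.605551

3.3245 mm/day


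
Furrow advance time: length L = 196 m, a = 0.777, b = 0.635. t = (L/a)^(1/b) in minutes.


t = (L/a)^(1/b)
t = (196/0.777)^(1/0.635)
t = 252.252252^(1/0.635)

6059.2295 min


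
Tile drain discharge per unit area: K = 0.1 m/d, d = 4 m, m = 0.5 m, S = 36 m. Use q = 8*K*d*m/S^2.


q = 8*K*d*m/S^2
q = 8*0.1*4*0.5/36^2
q = 1.6000 / 1296

0.0012 m/d


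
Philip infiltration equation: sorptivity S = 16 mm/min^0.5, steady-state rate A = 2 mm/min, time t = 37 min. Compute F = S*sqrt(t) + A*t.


F = S*sqrt(t) + A*t
F = 16*sqrt(37) + 2*37
F = 16*6.082763 + 74

171.3242 mm


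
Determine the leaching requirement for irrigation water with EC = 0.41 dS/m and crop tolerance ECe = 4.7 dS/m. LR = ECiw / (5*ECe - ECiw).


LR = ECiw / (5*ECe - ECiw)
LR = 0.41 / (5*4.7 - 0.41)
LR = 0.41 / 23.0900

0.0178


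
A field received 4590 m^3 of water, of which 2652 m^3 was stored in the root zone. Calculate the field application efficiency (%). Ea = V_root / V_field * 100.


Ea = V_root / V_field * 100 = 2652 / 4590 * 100 = 57.7778%

57.7778 %


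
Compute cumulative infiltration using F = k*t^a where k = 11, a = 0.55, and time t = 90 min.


F = k * t^a = 11 * 90^0.55
F = 11 * 11.880463

130.6851 mm


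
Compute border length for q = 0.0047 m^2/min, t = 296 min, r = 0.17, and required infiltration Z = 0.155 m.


L = q*t/((1+r)*Z)
L = 0.0047*296/((1+0.17)*0.155)
L = 1.3912/0.18135

7.6714 m


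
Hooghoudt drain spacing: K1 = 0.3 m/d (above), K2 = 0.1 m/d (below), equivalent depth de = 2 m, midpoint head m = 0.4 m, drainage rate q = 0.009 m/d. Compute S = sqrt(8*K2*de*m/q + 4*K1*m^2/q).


S^2 = 8*K2*de*m/q + 4*K1*m^2/q
S^2 = 8*0.1*2*0.4/0.009 + 4*0.3*0.4^2/0.009
S = sqrt(92.4444)

9.6148 m


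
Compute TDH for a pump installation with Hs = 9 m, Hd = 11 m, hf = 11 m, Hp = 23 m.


TDH = Hs + Hd + hf + Hp = 9 + 11 + 11 + 23 = 54

54 m


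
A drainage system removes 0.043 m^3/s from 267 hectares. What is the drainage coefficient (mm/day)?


DC = Q * 86400 / (A * 10000) * 1000
DC = 0.043 * 86400 / (267 * 10000) * 1000
DC = 3715200.0000 / 2670000

1.3915 mm/day


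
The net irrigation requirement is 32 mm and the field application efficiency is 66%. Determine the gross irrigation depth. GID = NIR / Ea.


Ea = 66% = 0.66
GID = NIR / Ea = 32 / 0.66 = 48.4848 mm

48.4848 mm


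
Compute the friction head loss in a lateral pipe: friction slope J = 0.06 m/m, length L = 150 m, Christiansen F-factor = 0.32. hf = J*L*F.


hf = J * L * F = 0.06 * 150 * 0.32 = 2.8800 m

2.8800 m


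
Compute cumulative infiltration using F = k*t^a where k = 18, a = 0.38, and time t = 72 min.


F = k * t^a = 18 * 72^0.38
F = 18 * 5.079095

91.4237 mm


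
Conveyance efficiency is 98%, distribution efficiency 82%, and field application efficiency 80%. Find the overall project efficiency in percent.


Ec = 0.98, Eb = 0.82, Ea = 0.8
E = 0.98 * 0.82 * 0.8 * 100 = 64.2880%

64.2880 %


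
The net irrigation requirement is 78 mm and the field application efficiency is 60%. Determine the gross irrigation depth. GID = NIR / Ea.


Ea = 60% = 0.6
GID = NIR / Ea = 78 / 0.6 = 130.0000 mm

130.0000 mm


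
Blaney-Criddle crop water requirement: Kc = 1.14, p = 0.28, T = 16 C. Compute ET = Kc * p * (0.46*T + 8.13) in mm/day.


ET = Kc * p * (0.46*T + 8.13)
ET = 1.14 * 0.28 * (0.46*16 + 8.13)
ET = 1.14 * 0.28 * 15.4900

4.9444 mm/day


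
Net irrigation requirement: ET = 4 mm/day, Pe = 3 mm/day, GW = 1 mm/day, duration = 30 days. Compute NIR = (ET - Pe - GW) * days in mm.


Daily deficit = ET - Pe - GW = 4 - 3 - 1 = 0 mm/day
NIR = 0 * 30 = 0 mm

0 mm


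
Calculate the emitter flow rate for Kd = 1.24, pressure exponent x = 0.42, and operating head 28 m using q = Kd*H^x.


q = Kd * H^x = 1.24 * 28^0.42 = 1.24 * 4.053278

5.0261 L/h


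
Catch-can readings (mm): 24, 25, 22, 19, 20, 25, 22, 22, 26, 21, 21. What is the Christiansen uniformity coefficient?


mean = 22.454545 mm
MAD = 1.851240 mm
CU = (1 - 1.851240/22.454545)*100

91.7556 %


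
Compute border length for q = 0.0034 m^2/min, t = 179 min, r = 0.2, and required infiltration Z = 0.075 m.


L = q*t/((1+r)*Z)
L = 0.0034*179/((1+0.2)*0.075)
L = 0.6086/0.09

6.7622 m


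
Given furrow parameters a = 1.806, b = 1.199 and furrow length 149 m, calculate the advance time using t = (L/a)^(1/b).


t = (L/a)^(1/b)
t = (149/1.806)^(1/1.199)
t = 82.502769^(1/1.199)

39.6633 min


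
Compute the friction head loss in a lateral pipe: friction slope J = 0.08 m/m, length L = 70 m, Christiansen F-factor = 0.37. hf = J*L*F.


hf = J * L * F = 0.08 * 70 * 0.37 = 2.0720 m

2.0720 m


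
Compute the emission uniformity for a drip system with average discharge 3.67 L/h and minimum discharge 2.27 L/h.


EU = (q_min/q_avg)*100 = (2.27/3.67)*100 = 61.8529%

61.8529 %


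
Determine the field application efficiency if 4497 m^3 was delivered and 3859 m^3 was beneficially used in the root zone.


Ea = V_root / V_field * 100 = 3859 / 4497 * 100 = 85.8128%

85.8128 %


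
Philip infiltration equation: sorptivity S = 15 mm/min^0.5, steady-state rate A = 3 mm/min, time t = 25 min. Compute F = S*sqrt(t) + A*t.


F = S*sqrt(t) + A*t
F = 15*sqrt(25) + 3*25
F = 15*5.000000 + 75

150.0000 mm


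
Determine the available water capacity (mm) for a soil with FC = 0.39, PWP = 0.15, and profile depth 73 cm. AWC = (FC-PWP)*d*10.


AWC = (FC - PWP) * d * 10
AWC = (0.39 - 0.15) * 73 * 10
AWC = 0.2400 * 73 * 10

175.2000 mm


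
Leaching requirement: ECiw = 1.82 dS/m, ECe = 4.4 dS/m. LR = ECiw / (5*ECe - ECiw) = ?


LR = ECiw / (5*ECe - ECiw)
LR = 1.82 / (5*4.4 - 1.82)
LR = 1.82 / 20.1800

0.0902


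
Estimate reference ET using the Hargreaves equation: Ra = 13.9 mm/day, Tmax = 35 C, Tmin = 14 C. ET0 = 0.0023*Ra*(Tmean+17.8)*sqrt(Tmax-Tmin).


Tmean = (Tmax + Tmin)/2 = (35 + 14)/2 = 24.5
ET0 = 0.0023 * 13.9 * (24.5 + 17.8) * sqrt(35 - 14)
ET0 = 0.0023 * 13.9 * 42.3 * 4.582576

6.1972 mm/day


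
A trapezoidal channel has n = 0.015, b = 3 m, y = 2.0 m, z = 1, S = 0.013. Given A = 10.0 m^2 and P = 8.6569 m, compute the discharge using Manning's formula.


R = A/P = 10.0/8.6569 = 1.155148
Q = (1/0.015) * 10.0 * 1.155148^(2/3) * 0.013^0.5

83.6833 m^3/s


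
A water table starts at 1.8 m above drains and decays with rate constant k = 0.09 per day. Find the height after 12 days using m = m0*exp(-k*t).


m = m0 * exp(-k*t)
m = 1.8 * exp(-0.09 * 12)
m = 1.8 * exp(-1.0800)

0.6113 m


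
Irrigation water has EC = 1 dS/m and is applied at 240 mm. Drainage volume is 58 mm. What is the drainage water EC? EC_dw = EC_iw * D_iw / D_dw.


EC_dw = EC_iw * D_iw / D_dw
EC_dw = 1 * 240 / 58
EC_dw = 240 / 58

4.1379 dS/m


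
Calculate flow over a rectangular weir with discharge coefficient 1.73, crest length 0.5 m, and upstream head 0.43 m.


Q = C * L * H^(3/2) = 1.73 * 0.5 * 0.43^1.5 = 1.73 * 0.5 * 0.281970

0.2439 m^3/s


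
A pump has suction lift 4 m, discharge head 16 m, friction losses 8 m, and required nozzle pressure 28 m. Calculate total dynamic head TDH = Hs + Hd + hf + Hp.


TDH = Hs + Hd + hf + Hp = 4 + 16 + 8 + 28 = 56

56 m


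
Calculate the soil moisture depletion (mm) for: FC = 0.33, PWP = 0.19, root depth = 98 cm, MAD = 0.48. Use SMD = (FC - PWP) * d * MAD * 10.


SMD = (FC - PWP) * d * MAD * 10
SMD = (0.33 - 0.19) * 98 * 0.48 * 10
SMD = 0.1400 * 98 * 0.48 * 10

65.8560 mm


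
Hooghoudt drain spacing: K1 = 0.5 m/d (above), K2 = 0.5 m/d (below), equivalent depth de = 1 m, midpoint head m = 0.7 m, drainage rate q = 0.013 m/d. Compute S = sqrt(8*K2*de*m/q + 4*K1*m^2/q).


S^2 = 8*K2*de*m/q + 4*K1*m^2/q
S^2 = 8*0.5*1*0.7/0.013 + 4*0.5*0.7^2/0.013
S = sqrt(290.7692)

17.0520 m


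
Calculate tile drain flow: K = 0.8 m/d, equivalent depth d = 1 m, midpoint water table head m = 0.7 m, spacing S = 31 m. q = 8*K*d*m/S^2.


q = 8*K*d*m/S^2
q = 8*0.8*1*0.7/31^2
q = 4.4800 / 961

0.0047 m/d


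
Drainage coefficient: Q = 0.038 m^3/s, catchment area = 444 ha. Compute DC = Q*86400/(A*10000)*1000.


DC = Q * 86400 / (A * 10000) * 1000
DC = 0.038 * 86400 / (444 * 10000) * 1000
DC = 3283200.0000 / 4440000

0.7395 mm/day


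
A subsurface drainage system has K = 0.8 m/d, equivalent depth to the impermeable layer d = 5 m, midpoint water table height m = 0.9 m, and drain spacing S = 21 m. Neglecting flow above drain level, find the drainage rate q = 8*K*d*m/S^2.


q = 8*K*d*m/S^2
q = 8*0.8*5*0.9/21^2
q = 28.8000 / 441

0.0653 m/d


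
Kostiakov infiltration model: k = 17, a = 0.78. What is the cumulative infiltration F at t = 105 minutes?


F = k * t^a = 17 * 105^0.78
F = 17 * 37.716176

641.1750 mm


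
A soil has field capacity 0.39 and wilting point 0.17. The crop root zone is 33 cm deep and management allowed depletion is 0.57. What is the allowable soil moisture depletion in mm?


SMD = (FC - PWP) * d * MAD * 10
SMD = (0.39 - 0.17) * 33 * 0.57 * 10
SMD = 0.2200 * 33 * 0.57 * 10

41.3820 mm


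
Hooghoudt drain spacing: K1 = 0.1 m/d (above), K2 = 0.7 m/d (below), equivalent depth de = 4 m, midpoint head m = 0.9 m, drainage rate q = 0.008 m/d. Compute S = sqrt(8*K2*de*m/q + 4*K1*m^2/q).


S^2 = 8*K2*de*m/q + 4*K1*m^2/q
S^2 = 8*0.7*4*0.9/0.008 + 4*0.1*0.9^2/0.008
S = sqrt(2560.5000)

50.6014 m


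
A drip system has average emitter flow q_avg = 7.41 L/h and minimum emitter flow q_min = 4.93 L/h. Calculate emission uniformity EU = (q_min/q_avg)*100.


EU = (q_min/q_avg)*100 = (4.93/7.41)*100 = 66.5317%

66.5317 %


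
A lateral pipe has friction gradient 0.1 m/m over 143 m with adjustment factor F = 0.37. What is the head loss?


hf = J * L * F = 0.1 * 143 * 0.37 = 5.2910 m

5.2910 m


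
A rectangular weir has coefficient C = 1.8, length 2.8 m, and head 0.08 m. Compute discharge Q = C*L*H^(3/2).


Q = C * L * H^(3/2) = 1.8 * 2.8 * 0.08^1.5 = 1.8 * 2.8 * 0.022627

0.1140 m^3/s


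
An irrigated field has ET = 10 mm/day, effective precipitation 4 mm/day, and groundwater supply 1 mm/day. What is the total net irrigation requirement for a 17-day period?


Daily deficit = ET - Pe - GW = 10 - 4 - 1 = 5 mm/day
NIR = 5 * 17 = 85 mm

85.0000 mm


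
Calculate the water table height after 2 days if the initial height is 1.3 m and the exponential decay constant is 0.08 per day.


m = m0 * exp(-k*t)
m = 1.3 * exp(-0.08 * 2)
m = 1.3 * exp(-0.1600)

1.1078 m


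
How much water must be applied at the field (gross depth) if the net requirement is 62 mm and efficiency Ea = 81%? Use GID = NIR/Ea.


Ea = 81% = 0.81
GID = NIR / Ea = 62 / 0.81 = 76.5432 mm

76.5432 mm


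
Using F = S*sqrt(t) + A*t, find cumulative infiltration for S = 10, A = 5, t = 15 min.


F = S*sqrt(t) + A*t
F = 10*sqrt(15) + 5*15
F = 10*3.872983 + 75

113.7298 mm


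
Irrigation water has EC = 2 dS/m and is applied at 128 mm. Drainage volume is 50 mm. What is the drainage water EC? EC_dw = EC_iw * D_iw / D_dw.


EC_dw = EC_iw * D_iw / D_dw
EC_dw = 2 * 128 / 50
EC_dw = 256 / 50

5.1200 dS/m


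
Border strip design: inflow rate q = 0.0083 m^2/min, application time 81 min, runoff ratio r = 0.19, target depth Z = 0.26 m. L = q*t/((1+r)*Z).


L = q*t/((1+r)*Z)
L = 0.0083*81/((1+0.19)*0.26)
L = 0.6723/0.3094

2.1729 m


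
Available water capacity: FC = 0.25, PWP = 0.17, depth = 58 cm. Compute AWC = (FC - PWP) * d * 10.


AWC = (FC - PWP) * d * 10
AWC = (0.25 - 0.17) * 58 * 10
AWC = 0.0800 * 58 * 10

46.4000 mm


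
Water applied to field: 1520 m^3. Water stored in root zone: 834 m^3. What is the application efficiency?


Ea = V_root / V_field * 100 = 834 / 1520 * 100 = 54.8684%

54.8684 %


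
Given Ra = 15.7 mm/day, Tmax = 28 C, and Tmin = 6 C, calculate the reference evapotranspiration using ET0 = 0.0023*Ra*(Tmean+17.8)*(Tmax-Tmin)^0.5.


Tmean = (Tmax + Tmin)/2 = (28 + 6)/2 = 17.0
ET0 = 0.0023 * 15.7 * (17.0 + 17.8) * sqrt(28 - 6)
ET0 = 0.0023 * 15.7 * 34.8 * 4.690416

5.8941 mm/day


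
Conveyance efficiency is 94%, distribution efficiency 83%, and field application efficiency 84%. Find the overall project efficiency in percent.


Ec = 0.94, Eb = 0.83, Ea = 0.84
E = 0.94 * 0.83 * 0.84 * 100 = 65.5368%

65.5368 %


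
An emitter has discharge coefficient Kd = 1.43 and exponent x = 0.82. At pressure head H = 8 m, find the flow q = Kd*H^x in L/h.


q = Kd * H^x = 1.43 * 8^0.82 = 1.43 * 5.502167

7.8681 L/h


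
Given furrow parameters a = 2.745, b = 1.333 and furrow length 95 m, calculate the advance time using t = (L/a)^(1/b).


t = (L/a)^(1/b)
t = (95/2.745)^(1/1.333)
t = 34.608379^(1/1.333)

14.2782 min


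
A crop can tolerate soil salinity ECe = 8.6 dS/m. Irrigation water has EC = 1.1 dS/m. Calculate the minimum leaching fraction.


LR = ECiw / (5*ECe - ECiw)
LR = 1.1 / (5*8.6 - 1.1)
LR = 1.1 / 41.9000

0.0263


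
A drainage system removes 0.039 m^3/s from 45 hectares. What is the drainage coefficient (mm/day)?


DC = Q * 86400 / (A * 10000) * 1000
DC = 0.039 * 86400 / (45 * 10000) * 1000
DC = 3369600.0000 / 450000

7.4880 mm/day


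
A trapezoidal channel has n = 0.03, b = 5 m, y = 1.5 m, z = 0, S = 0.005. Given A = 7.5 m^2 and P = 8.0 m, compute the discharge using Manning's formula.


R = A/P = 7.5/8.0 = 0.937500
Q = (1/0.03) * 7.5 * 0.937500^(2/3) * 0.005^0.5

16.9332 m^3/s


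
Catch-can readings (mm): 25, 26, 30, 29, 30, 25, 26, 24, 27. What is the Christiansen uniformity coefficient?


mean = 26.888889 mm
MAD = 1.876543 mm
CU = (1 - 1.876543/26.888889)*100

93.0211 %


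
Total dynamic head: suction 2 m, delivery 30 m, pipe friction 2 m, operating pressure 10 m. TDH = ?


TDH = Hs + Hd + hf + Hp = 2 + 30 + 2 + 10 = 44

44 m


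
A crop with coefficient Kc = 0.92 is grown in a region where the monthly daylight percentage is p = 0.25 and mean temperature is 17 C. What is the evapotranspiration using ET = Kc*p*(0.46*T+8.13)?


ET = Kc * p * (0.46*T + 8.13)
ET = 0.92 * 0.25 * (0.46*17 + 8.13)
ET = 0.92 * 0.25 * 15.9500

3.6685 mm/day


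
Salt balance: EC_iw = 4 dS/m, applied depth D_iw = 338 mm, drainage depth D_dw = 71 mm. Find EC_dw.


EC_dw = EC_iw * D_iw / D_dw
EC_dw = 4 * 338 / 71
EC_dw = 1352 / 71

19.0423 dS/m


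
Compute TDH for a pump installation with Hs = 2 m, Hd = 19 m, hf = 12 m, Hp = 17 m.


TDH = Hs + Hd + hf + Hp = 2 + 19 + 12 + 17 = 50

50 m


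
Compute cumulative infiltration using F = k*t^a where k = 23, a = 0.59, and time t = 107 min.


F = k * t^a = 23 * 107^0.59
F = 23 * 15.752026

362.2966 mm


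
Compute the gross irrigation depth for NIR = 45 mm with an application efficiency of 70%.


Ea = 70% = 0.7
GID = NIR / Ea = 45 / 0.7 = 64.2857 mm

64.2857 mm


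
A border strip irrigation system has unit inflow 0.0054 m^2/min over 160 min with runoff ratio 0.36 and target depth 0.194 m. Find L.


L = q*t/((1+r)*Z)
L = 0.0054*160/((1+0.36)*0.194)
L = 0.864/0.26384

3.2747 m


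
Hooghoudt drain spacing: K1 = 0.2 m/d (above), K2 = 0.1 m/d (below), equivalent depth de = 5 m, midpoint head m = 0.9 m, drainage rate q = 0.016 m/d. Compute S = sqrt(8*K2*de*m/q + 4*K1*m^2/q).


S^2 = 8*K2*de*m/q + 4*K1*m^2/q
S^2 = 8*0.1*5*0.9/0.016 + 4*0.2*0.9^2/0.016
S = sqrt(265.5000)

16.2942 m


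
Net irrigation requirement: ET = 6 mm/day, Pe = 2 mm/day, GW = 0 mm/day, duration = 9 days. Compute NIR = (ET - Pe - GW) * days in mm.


Daily deficit = ET - Pe - GW = 6 - 2 - 0 = 4 mm/day
NIR = 4 * 9 = 36 mm

36.0000 mm


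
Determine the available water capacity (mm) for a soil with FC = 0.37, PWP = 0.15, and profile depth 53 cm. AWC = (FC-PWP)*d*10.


AWC = (FC - PWP) * d * 10
AWC = (0.37 - 0.15) * 53 * 10
AWC = 0.2200 * 53 * 10

116.6000 mm


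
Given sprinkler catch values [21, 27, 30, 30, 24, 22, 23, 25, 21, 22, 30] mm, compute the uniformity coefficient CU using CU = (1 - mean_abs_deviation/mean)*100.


mean = 25.000000 mm
MAD = 3.090909 mm
CU = (1 - 3.090909/25.000000)*100

87.6364 %


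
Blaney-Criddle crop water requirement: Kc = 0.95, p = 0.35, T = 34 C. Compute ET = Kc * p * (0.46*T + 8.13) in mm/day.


ET = Kc * p * (0.46*T + 8.13)
ET = 0.95 * 0.35 * (0.46*34 + 8.13)
ET = 0.95 * 0.35 * 23.7700

7.9035 mm/day


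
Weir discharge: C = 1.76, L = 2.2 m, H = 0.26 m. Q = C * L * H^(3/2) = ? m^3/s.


Q = C * L * H^(3/2) = 1.76 * 2.2 * 0.26^1.5 = 1.76 * 2.2 * 0.132575

0.5133 m^3/s


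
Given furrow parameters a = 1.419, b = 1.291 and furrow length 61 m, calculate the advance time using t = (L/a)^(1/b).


t = (L/a)^(1/b)
t = (61/1.419)^(1/1.291)
t = 42.988020^(1/1.291)

18.4154 min


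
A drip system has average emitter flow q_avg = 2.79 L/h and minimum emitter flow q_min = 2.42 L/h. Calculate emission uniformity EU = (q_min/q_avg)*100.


EU = (q_min/q_avg)*100 = (2.42/2.79)*100 = 86.7384%

86.7384 %


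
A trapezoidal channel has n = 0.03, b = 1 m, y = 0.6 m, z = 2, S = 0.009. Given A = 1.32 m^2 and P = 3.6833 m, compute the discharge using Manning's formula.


R = A/P = 1.32/3.6833 = 0.358374
Q = (1/0.03) * 1.32 * 0.358374^(2/3) * 0.009^0.5

2.1060 m^3/s


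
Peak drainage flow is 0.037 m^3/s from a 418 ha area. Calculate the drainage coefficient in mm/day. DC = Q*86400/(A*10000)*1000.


DC = Q * 86400 / (A * 10000) * 1000
DC = 0.037 * 86400 / (418 * 10000) * 1000
DC = 3196800.0000 / 4180000

0.7648 mm/day


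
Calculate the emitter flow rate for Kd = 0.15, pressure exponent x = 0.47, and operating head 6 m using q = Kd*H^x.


q = Kd * H^x = 0.15 * 6^0.47 = 0.15 * 2.321299

0.3482 L/h


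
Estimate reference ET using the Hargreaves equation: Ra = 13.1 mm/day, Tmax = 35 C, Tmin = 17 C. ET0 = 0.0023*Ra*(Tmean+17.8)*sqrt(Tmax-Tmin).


Tmean = (Tmax + Tmin)/2 = (35 + 17)/2 = 26.0
ET0 = 0.0023 * 13.1 * (26.0 + 17.8) * sqrt(35 - 17)
ET0 = 0.0023 * 13.1 * 43.8 * 4.242641

5.5990 mm/day


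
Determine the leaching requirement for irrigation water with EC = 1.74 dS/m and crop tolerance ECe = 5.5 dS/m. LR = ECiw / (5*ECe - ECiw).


LR = ECiw / (5*ECe - ECiw)
LR = 1.74 / (5*5.5 - 1.74)
LR = 1.74 / 25.7600

0.0675


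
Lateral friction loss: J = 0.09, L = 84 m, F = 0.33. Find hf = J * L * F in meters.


hf = J * L * F = 0.09 * 84 * 0.33 = 2.4948 m

2.4948 m


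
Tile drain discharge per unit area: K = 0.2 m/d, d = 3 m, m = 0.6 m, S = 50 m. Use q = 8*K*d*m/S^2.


q = 8*K*d*m/S^2
q = 8*0.2*3*0.6/50^2
q = 2.8800 / 2500

0.0012 m/d


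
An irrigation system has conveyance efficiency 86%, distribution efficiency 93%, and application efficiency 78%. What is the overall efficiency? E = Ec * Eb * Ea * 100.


Ec = 0.86, Eb = 0.93, Ea = 0.78
E = 0.86 * 0.93 * 0.78 * 100 = 62.3844%

62.3844 %


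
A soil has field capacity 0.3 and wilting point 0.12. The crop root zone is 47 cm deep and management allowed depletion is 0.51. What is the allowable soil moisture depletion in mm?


SMD = (FC - PWP) * d * MAD * 10
SMD = (0.3 - 0.12) * 47 * 0.51 * 10
SMD = 0.1800 * 47 * 0.51 * 10

43.1460 mm


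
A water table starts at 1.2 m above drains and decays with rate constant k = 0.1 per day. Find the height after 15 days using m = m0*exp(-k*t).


m = m0 * exp(-k*t)
m = 1.2 * exp(-0.1 * 15)
m = 1.2 * exp(-1.5000)

0.2678 m


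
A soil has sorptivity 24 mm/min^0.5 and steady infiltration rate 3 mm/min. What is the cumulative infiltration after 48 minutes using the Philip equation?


F = S*sqrt(t) + A*t
F = 24*sqrt(48) + 3*48
F = 24*6.928203 + 144

310.2769 mm


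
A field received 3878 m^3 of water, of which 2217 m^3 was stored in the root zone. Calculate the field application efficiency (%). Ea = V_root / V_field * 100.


Ea = V_root / V_field * 100 = 2217 / 3878 * 100 = 57.1686%

57.1686 %


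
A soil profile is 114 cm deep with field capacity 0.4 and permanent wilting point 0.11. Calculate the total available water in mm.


AWC = (FC - PWP) * d * 10
AWC = (0.4 - 0.11) * 114 * 10
AWC = 0.2900 * 114 * 10

330.6000 mm


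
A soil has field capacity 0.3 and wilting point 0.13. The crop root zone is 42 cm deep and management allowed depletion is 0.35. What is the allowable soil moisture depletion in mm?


SMD = (FC - PWP) * d * MAD * 10
SMD = (0.3 - 0.13) * 42 * 0.35 * 10
SMD = 0.1700 * 42 * 0.35 * 10

24.9900 mm


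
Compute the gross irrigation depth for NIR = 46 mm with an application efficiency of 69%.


Ea = 69% = 0.69
GID = NIR / Ea = 46 / 0.69 = 66.6667 mm

66.6667 mm


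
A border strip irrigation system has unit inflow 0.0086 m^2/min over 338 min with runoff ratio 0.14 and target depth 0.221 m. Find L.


L = q*t/((1+r)*Z)
L = 0.0086*338/((1+0.14)*0.221)
L = 2.9068/0.25194

11.5377 m


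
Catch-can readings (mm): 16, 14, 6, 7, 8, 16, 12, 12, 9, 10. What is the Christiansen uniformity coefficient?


mean = 11.000000 mm
MAD = 3.000000 mm
CU = (1 - 3.000000/11.000000)*100

72.7273 %


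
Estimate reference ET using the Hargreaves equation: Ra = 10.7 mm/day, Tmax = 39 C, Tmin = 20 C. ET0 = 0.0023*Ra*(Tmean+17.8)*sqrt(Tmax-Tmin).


Tmean = (Tmax + Tmin)/2 = (39 + 20)/2 = 29.5
ET0 = 0.0023 * 10.7 * (29.5 + 17.8) * sqrt(39 - 20)
ET0 = 0.0023 * 10.7 * 47.3 * 4.358899

5.0740 mm/day


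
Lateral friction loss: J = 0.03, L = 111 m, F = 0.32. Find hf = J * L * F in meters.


hf = J * L * F = 0.03 * 111 * 0.32 = 1.0656 m

1.0656 m


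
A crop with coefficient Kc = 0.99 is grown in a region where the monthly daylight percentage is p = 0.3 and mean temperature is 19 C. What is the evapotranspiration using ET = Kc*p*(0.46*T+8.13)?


ET = Kc * p * (0.46*T + 8.13)
ET = 0.99 * 0.3 * (0.46*19 + 8.13)
ET = 0.99 * 0.3 * 16.8700

5.0104 mm/day


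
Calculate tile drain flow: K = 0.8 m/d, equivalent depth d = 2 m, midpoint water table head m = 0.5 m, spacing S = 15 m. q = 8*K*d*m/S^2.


q = 8*K*d*m/S^2
q = 8*0.8*2*0.5/15^2
q = 6.4000 / 225

0.0284 m/d


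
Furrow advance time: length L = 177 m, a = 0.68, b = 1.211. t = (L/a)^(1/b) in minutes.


t = (L/a)^(1/b)
t = (177/0.68)^(1/1.211)
t = 260.294118^(1/1.211)

98.7650 min


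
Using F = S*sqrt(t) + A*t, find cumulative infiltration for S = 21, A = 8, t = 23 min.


F = S*sqrt(t) + A*t
F = 21*sqrt(23) + 8*23
F = 21*4.795832 + 184

284.7125 mm
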